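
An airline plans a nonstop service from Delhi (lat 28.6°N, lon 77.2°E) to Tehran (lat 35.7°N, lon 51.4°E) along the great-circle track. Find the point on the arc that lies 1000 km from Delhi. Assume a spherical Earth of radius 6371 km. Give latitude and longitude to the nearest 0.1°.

From cos δ = sin φ₁ sin φ₂ + cos φ₁ cos φ₂ cos Δλ, the central angle is δ ≈ 0.399 rad (22.9°). The total great-circle distance is δ·R ≈ 0.399 × 6371 ≈ 2545 km, so the target fraction is f = 1000/2545 ≈ 0.393.
Interpolate at f ≈ 0.393 with slerp weights a = sin((1−f)δ)/sin δ ≈ 0.617, b = sin(fδ)/sin δ ≈ 0.402.
p = a·p₁ + b·p₂ ≈ (0.324, 0.784, 0.530); φ = arcsin(p_z) ≈ 32.01°, λ = atan2(p_y, p_x) ≈ 67.56°.

≈ lat 32.0°N, lon 67.6°E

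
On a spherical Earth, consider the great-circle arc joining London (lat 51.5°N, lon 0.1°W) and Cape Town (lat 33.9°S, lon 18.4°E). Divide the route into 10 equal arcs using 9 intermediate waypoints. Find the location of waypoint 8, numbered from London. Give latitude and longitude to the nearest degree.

The haversine formula gives a central angle δ ≈ 1.517 rad (86.9°) between the endpoints.
Interpolate at f = 8/10 with slerp weights a = sin((1−f)δ)/sin δ ≈ 0.299, b = sin(fδ)/sin δ ≈ 0.938.
p = a·p₁ + b·p₂ ≈ (0.925, 0.246, -0.289); φ = arcsin(p_z) ≈ -16.81°, λ = atan2(p_y, p_x) ≈ 14.86°.

≈ lat 17°S, lon 15°E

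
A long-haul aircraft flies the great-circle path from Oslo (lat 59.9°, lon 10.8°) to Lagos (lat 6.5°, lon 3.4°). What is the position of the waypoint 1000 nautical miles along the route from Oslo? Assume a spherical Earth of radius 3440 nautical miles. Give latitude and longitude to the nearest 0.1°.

≈ lat 43.4°, lon 7.2°

Write both endpoints as unit vectors p₁, p₂ with components (cos φ cos λ, cos φ sin λ, sin φ).
The central angle between the endpoints is δ = arccos(p₁·p₂) ≈ 0.937 rad (53.7°). The total great-circle distance is δ·R ≈ 0.937 × 3440 ≈ 3224 nmi, so the target fraction is f = 1000/3224 ≈ 0.310.
Interpolate at f ≈ 0.310 with slerp weights a = sin((1−f)δ)/sin δ ≈ 0.747, b = sin(fδ)/sin δ ≈ 0.356.
p = a·p₁ + b·p₂ ≈ (0.721, 0.091, 0.687); φ = arcsin(p_z) ≈ 43.39°, λ = atan2(p_y, p_x) ≈ 7.21°.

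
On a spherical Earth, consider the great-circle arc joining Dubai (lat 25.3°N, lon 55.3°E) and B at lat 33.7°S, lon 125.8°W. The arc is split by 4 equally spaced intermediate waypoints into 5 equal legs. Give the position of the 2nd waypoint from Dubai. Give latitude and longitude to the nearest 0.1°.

Write both endpoints as unit vectors p₁, p₂ with components (cos φ cos λ, cos φ sin λ, sin φ).
The central angle between the endpoints is δ = arccos(p₁·p₂) ≈ 2.994 rad (171.5°).
Interpolate at f = 2/5 with slerp weights a = sin((1−f)δ)/sin δ ≈ 6.629, b = sin(fδ)/sin δ ≈ 6.334.
p = a·p₁ + b·p₂ ≈ (0.330, 0.654, -0.681); φ = arcsin(p_z) ≈ -42.93°, λ = atan2(p_y, p_x) ≈ 63.24°.

≈ lat 42.9°S, lon 63.2°E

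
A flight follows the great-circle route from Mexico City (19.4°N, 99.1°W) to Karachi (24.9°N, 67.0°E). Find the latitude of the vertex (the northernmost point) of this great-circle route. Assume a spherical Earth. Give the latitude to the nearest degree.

≈ 73°N

The great circle lies in the plane with unit normal n̂ = (p₁ × p₂)/|p₁ × p₂|.
Here n̂_z ≈ +0.284; the vertex latitude is φ_max = arccos|n̂_z| ≈ 73.5°.
Check via Clairaut: cos φ_max = |cos φ₁| · sin C = cos(19.4°)·sin(17.5°) ≈ 0.284, again giving ≈ 73.5°.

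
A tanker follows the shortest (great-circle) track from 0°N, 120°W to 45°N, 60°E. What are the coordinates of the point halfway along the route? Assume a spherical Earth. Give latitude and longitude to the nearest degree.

From cos δ = sin φ₁ sin φ₂ + cos φ₁ cos φ₂ cos Δλ, the central angle is δ ≈ 2.356 rad (135.0°).
Interpolate at f = 1/2 with slerp weights a = sin((1−f)δ)/sin δ ≈ 1.307, b = sin(fδ)/sin δ ≈ 1.307.
p = a·p₁ + b·p₂ ≈ (-0.191, -0.331, 0.924); φ = arcsin(p_z) ≈ 67.50°, λ = atan2(p_y, p_x) ≈ -120.00°.

≈ 68°N, 120°W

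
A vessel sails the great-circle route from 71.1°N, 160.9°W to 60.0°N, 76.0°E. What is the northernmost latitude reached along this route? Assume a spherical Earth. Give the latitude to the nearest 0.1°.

The great circle lies in the plane with unit normal n̂ = (p₁ × p₂)/|p₁ × p₂|.
Here n̂_z ≈ -0.199; the vertex latitude is φ_max = arccos|n̂_z| ≈ 78.5°.
Check via Clairaut: cos φ_max = |cos φ₁| · sin C = cos(71.1°)·sin(37.9°) ≈ 0.199, again giving ≈ 78.5°.

≈ 78.5°N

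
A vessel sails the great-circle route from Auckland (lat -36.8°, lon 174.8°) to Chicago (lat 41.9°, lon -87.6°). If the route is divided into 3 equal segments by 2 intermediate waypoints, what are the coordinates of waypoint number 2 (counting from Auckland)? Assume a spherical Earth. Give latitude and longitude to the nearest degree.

≈ lat 18°, lon -125°

Write both endpoints as unit vectors p₁, p₂ with components (cos φ cos λ, cos φ sin λ, sin φ).
The central angle between the endpoints is δ = arccos(p₁·p₂) ≈ 2.070 rad (118.6°).
Interpolate at f = 2/3 with slerp weights a = sin((1−f)δ)/sin δ ≈ 0.725, b = sin(fδ)/sin δ ≈ 1.118.
p = a·p₁ + b·p₂ ≈ (-0.543, -0.779, 0.313); φ = arcsin(p_z) ≈ 18.21°, λ = atan2(p_y, p_x) ≈ -124.89°.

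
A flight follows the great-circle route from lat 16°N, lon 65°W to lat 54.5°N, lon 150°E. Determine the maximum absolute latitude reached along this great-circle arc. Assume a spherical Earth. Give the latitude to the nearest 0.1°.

≈ 70.8°N

The great circle lies in the plane with unit normal n̂ = (p₁ × p₂)/|p₁ × p₂|.
Here n̂_z ≈ -0.329; the vertex latitude is φ_max = arccos|n̂_z| ≈ 70.8°.
Check via Clairaut: cos φ_max = |cos φ₁| · sin C = cos(16.0°)·sin(20.0°) ≈ 0.329, again giving ≈ 70.8°.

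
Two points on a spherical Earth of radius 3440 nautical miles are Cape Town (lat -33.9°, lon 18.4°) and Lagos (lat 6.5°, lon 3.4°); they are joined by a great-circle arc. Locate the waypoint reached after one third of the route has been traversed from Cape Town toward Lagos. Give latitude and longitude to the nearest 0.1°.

From cos δ = sin φ₁ sin φ₂ + cos φ₁ cos φ₂ cos Δλ, the central angle is δ ≈ 0.747 rad (42.8°).
Interpolate at f = 1/3 with slerp weights a = sin((1−f)δ)/sin δ ≈ 0.703, b = sin(fδ)/sin δ ≈ 0.363.
p = a·p₁ + b·p₂ ≈ (0.914, 0.206, -0.351); φ = arcsin(p_z) ≈ -20.55°, λ = atan2(p_y, p_x) ≈ 12.68°.

≈ lat -20.6°, lon 12.7°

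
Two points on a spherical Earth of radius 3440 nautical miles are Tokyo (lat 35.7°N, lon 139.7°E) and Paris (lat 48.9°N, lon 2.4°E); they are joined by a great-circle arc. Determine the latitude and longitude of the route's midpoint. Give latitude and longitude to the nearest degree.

≈ lat 67°N, lon 86°E

From cos δ = sin φ₁ sin φ₂ + cos φ₁ cos φ₂ cos Δλ, the central angle is δ ≈ 1.523 rad (87.3°).
Interpolate at f = 1/2 with slerp weights a = sin((1−f)δ)/sin δ ≈ 0.691, b = sin(fδ)/sin δ ≈ 0.691.
p = a·p₁ + b·p₂ ≈ (0.026, 0.382, 0.924); φ = arcsin(p_z) ≈ 67.49°, λ = atan2(p_y, p_x) ≈ 86.12°.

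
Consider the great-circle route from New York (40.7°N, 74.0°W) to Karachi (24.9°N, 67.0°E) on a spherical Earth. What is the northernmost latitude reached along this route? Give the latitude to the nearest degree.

The great circle lies in the plane with unit normal n̂ = (p₁ × p₂)/|p₁ × p₂|.
Here n̂_z ≈ +0.448; the vertex latitude is φ_max = arccos|n̂_z| ≈ 63.4°.
Check via Clairaut: cos φ_max = |cos φ₁| · sin C = cos(40.7°)·sin(36.2°) ≈ 0.448, again giving ≈ 63.4°.

≈ 63°N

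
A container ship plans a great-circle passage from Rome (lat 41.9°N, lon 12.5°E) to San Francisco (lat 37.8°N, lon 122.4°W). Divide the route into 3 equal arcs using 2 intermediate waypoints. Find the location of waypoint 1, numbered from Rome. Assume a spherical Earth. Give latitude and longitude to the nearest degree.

≈ lat 63°N, lon 25°W

Convert each endpoint to a unit vector on the sphere (x = cos φ cos λ, y = cos φ sin λ, z = sin φ).
The central angle between the endpoints is δ = arccos(p₁·p₂) ≈ 1.577 rad (90.3°).
Interpolate at f = 1/3 with slerp weights a = sin((1−f)δ)/sin δ ≈ 0.868, b = sin(fδ)/sin δ ≈ 0.502.
p = a·p₁ + b·p₂ ≈ (0.418, -0.195, 0.887); φ = arcsin(p_z) ≈ 62.52°, λ = atan2(p_y, p_x) ≈ -24.98°.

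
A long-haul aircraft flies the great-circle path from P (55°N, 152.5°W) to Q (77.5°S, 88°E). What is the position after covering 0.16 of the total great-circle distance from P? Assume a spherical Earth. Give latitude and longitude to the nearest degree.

≈ (32°N, 163°W)

Write both endpoints as unit vectors p₁, p₂ with components (cos φ cos λ, cos φ sin λ, sin φ).
The central angle between the endpoints is δ = arccos(p₁·p₂) ≈ 2.608 rad (149.4°).
Interpolate at f = 0.16 with slerp weights a = sin((1−f)δ)/sin δ ≈ 1.600, b = sin(fδ)/sin δ ≈ 0.796.
p = a·p₁ + b·p₂ ≈ (-0.808, -0.251, 0.533); φ = arcsin(p_z) ≈ 32.21°, λ = atan2(p_y, p_x) ≈ -162.71°.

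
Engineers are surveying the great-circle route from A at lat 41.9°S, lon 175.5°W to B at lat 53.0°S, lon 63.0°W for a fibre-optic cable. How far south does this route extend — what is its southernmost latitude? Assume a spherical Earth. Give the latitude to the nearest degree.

The great circle lies in the plane with unit normal n̂ = (p₁ × p₂)/|p₁ × p₂|.
Here n̂_z ≈ +0.444; the vertex latitude is φ_max = arccos|n̂_z| ≈ 63.6°.
Check via Clairaut: cos φ_max = |cos φ₁| · sin C = cos(41.9°)·sin(143.4°) ≈ 0.444, again giving ≈ 63.6°.

≈ 64°S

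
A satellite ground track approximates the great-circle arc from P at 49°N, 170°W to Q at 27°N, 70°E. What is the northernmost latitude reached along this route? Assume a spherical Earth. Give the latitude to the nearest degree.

The great circle lies in the plane with unit normal n̂ = (p₁ × p₂)/|p₁ × p₂|.
Here n̂_z ≈ -0.507; the vertex latitude is φ_max = arccos|n̂_z| ≈ 59.5°.
Check via Clairaut: cos φ_max = |cos φ₁| · sin C = cos(49.0°)·sin(50.6°) ≈ 0.507, again giving ≈ 59.5°.

≈ 60°N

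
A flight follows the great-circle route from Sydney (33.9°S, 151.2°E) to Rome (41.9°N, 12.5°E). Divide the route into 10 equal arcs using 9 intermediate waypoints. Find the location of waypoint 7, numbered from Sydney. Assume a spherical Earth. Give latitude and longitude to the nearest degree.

The haversine formula gives a central angle δ ≈ 2.562 rad (146.8°) between the endpoints.
Interpolate at f = 7/10 with slerp weights a = sin((1−f)δ)/sin δ ≈ 1.269, b = sin(fδ)/sin δ ≈ 1.780.
p = a·p₁ + b·p₂ ≈ (0.371, 0.794, 0.481); φ = arcsin(p_z) ≈ 28.77°, λ = atan2(p_y, p_x) ≈ 64.97°.

≈ 29°N, 65°E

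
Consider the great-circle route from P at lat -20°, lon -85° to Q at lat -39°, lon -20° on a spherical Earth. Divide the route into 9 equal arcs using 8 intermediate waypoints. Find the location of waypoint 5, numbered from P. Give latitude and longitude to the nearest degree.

Convert each endpoint to a unit vector on the sphere (x = cos φ cos λ, y = cos φ sin λ, z = sin φ).
The central angle between the endpoints is δ = arccos(p₁·p₂) ≈ 1.019 rad (58.4°).
Interpolate at f = 5/9 with slerp weights a = sin((1−f)δ)/sin δ ≈ 0.514, b = sin(fδ)/sin δ ≈ 0.630.
p = a·p₁ + b·p₂ ≈ (0.502, -0.648, -0.572); φ = arcsin(p_z) ≈ -34.90°, λ = atan2(p_y, p_x) ≈ -52.25°.

≈ lat -35°, lon -52°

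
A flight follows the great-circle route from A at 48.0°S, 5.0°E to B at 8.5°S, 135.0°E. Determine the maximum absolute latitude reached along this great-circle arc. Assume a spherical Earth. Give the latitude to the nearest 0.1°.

≈ 57.7°S

The great circle lies in the plane with unit normal n̂ = (p₁ × p₂)/|p₁ × p₂|.
Here n̂_z ≈ +0.534; the vertex latitude is φ_max = arccos|n̂_z| ≈ 57.7°.
Check via Clairaut: cos φ_max = |cos φ₁| · sin C = cos(48.0°)·sin(127.0°) ≈ 0.534, again giving ≈ 57.7°.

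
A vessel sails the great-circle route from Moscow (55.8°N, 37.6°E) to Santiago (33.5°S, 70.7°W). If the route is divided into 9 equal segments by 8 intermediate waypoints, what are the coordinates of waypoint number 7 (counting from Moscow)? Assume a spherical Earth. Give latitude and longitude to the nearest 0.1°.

≈ 11.1°S, 51.9°W

From cos δ = sin φ₁ sin φ₂ + cos φ₁ cos φ₂ cos Δλ, the central angle is δ ≈ 2.219 rad (127.1°).
Interpolate at f = 7/9 with slerp weights a = sin((1−f)δ)/sin δ ≈ 0.594, b = sin(fδ)/sin δ ≈ 1.239.
p = a·p₁ + b·p₂ ≈ (0.606, -0.772, -0.193); φ = arcsin(p_z) ≈ -11.12°, λ = atan2(p_y, p_x) ≈ -51.86°.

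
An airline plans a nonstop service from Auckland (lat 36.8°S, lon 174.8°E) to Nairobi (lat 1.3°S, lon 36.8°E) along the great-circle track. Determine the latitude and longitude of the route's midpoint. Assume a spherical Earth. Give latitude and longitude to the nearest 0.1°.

≈ lat 42.8°S, lon 89.7°E

From cos δ = sin φ₁ sin φ₂ + cos φ₁ cos φ₂ cos Δλ, the central angle is δ ≈ 2.191 rad (125.5°).
Interpolate at f = 1/2 with slerp weights a = sin((1−f)δ)/sin δ ≈ 1.093, b = sin(fδ)/sin δ ≈ 1.093.
p = a·p₁ + b·p₂ ≈ (0.003, 0.734, -0.679); φ = arcsin(p_z) ≈ -42.80°, λ = atan2(p_y, p_x) ≈ 89.74°.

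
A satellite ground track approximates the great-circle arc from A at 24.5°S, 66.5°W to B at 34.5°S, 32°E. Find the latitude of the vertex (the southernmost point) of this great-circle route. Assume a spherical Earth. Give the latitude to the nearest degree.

≈ 42°S

The great circle lies in the plane with unit normal n̂ = (p₁ × p₂)/|p₁ × p₂|.
Here n̂_z ≈ +0.747; the vertex latitude is φ_max = arccos|n̂_z| ≈ 41.6°.
Check via Clairaut: cos φ_max = |cos φ₁| · sin C = cos(24.5°)·sin(124.8°) ≈ 0.747, again giving ≈ 41.6°.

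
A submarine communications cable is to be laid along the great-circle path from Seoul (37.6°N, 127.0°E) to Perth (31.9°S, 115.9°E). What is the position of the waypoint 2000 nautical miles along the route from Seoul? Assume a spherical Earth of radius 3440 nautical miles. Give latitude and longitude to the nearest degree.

Convert each endpoint to a unit vector on the sphere (x = cos φ cos λ, y = cos φ sin λ, z = sin φ).
The central angle between the endpoints is δ = arccos(p₁·p₂) ≈ 1.226 rad (70.3°). The total great-circle distance is δ·R ≈ 1.226 × 3440 ≈ 4219 nmi, so the target fraction is f = 2000/4219 ≈ 0.474.
Interpolate at f ≈ 0.474 with slerp weights a = sin((1−f)δ)/sin δ ≈ 0.639, b = sin(fδ)/sin δ ≈ 0.583.
p = a·p₁ + b·p₂ ≈ (-0.521, 0.850, 0.081); φ = arcsin(p_z) ≈ 4.67°, λ = atan2(p_y, p_x) ≈ 121.51°.

≈ 5°N, 122°E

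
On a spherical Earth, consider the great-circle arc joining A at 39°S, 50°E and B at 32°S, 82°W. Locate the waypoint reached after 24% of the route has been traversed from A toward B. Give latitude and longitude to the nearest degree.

≈ 55°S, 25°E

Convert each endpoint to a unit vector on the sphere (x = cos φ cos λ, y = cos φ sin λ, z = sin φ).
The central angle between the endpoints is δ = arccos(p₁·p₂) ≈ 1.679 rad (96.2°).
Interpolate at f = 0.24 with slerp weights a = sin((1−f)δ)/sin δ ≈ 0.962, b = sin(fδ)/sin δ ≈ 0.394.
p = a·p₁ + b·p₂ ≈ (0.527, 0.242, -0.815); φ = arcsin(p_z) ≈ -54.55°, λ = atan2(p_y, p_x) ≈ 24.63°.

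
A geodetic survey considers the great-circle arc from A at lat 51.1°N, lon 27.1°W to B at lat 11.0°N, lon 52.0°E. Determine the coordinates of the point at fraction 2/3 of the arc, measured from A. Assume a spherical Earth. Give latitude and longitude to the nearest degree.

Write both endpoints as unit vectors p₁, p₂ with components (cos φ cos λ, cos φ sin λ, sin φ).
The central angle between the endpoints is δ = arccos(p₁·p₂) ≈ 1.303 rad (74.6°).
Interpolate at f = 2/3 with slerp weights a = sin((1−f)δ)/sin δ ≈ 0.436, b = sin(fδ)/sin δ ≈ 0.792.
p = a·p₁ + b·p₂ ≈ (0.722, 0.488, 0.491); φ = arcsin(p_z) ≈ 29.38°, λ = atan2(p_y, p_x) ≈ 34.02°.

≈ lat 29°N, lon 34°E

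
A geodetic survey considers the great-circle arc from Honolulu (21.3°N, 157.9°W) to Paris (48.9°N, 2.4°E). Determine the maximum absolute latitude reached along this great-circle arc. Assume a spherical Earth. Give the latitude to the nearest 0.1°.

The great circle lies in the plane with unit normal n̂ = (p₁ × p₂)/|p₁ × p₂|.
Here n̂_z ≈ +0.217; the vertex latitude is φ_max = arccos|n̂_z| ≈ 77.5°.

≈ 77.5°N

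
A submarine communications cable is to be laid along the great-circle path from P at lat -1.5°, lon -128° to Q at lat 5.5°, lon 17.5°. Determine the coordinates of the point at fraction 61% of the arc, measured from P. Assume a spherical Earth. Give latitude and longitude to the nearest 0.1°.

Convert each endpoint to a unit vector on the sphere (x = cos φ cos λ, y = cos φ sin λ, z = sin φ).
The central angle between the endpoints is δ = arccos(p₁·p₂) ≈ 2.537 rad (145.3°).
Interpolate at f = 0.61 with slerp weights a = sin((1−f)δ)/sin δ ≈ 1.469, b = sin(fδ)/sin δ ≈ 1.758.
p = a·p₁ + b·p₂ ≈ (0.765, -0.631, 0.130); φ = arcsin(p_z) ≈ 7.47°, λ = atan2(p_y, p_x) ≈ -39.55°.

≈ lat 7.5°, lon -39.6°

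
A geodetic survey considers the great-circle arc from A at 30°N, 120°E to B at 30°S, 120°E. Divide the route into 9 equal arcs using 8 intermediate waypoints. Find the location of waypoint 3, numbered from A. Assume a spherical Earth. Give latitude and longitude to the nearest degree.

The haversine formula gives a central angle δ ≈ 1.047 rad (60.0°) between the endpoints.
Interpolate at f = 3/9 with slerp weights a = sin((1−f)δ)/sin δ ≈ 0.742, b = sin(fδ)/sin δ ≈ 0.395.
p = a·p₁ + b·p₂ ≈ (-0.492, 0.853, 0.174); φ = arcsin(p_z) ≈ 10.00°, λ = atan2(p_y, p_x) ≈ 120.00°.

≈ 10°N, 120°E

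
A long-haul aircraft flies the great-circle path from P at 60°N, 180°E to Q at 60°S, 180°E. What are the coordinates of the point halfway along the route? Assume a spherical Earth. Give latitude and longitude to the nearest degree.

≈ 0°N, 180°E

The haversine formula gives a central angle δ ≈ 2.094 rad (120.0°) between the endpoints.
Interpolate at f = 1/2 with slerp weights a = sin((1−f)δ)/sin δ ≈ 1.000, b = sin(fδ)/sin δ ≈ 1.000.
p = a·p₁ + b·p₂ ≈ (-1.000, -0.000, 0.000); φ = arcsin(p_z) ≈ 0.00°, λ = atan2(p_y, p_x) ≈ -180.00°.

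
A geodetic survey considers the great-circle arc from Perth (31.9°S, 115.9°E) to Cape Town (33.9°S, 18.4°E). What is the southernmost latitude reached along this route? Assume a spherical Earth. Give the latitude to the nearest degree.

≈ 44°S

The great circle lies in the plane with unit normal n̂ = (p₁ × p₂)/|p₁ × p₂|.
Here n̂_z ≈ -0.713; the vertex latitude is φ_max = arccos|n̂_z| ≈ 44.5°.
Check via Clairaut: cos φ_max = |cos φ₁| · sin C = cos(31.9°)·sin(122.8°) ≈ 0.713, again giving ≈ 44.5°.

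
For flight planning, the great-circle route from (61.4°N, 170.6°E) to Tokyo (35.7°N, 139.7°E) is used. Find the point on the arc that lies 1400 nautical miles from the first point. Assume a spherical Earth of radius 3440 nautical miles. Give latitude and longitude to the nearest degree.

From cos δ = sin φ₁ sin φ₂ + cos φ₁ cos φ₂ cos Δλ, the central angle is δ ≈ 0.563 rad (32.2°). The total great-circle distance is δ·R ≈ 0.563 × 3440 ≈ 1935 nmi, so the target fraction is f = 1400/1935 ≈ 0.723.
Interpolate at f ≈ 0.723 with slerp weights a = sin((1−f)δ)/sin δ ≈ 0.291, b = sin(fδ)/sin δ ≈ 0.742.
p = a·p₁ + b·p₂ ≈ (-0.597, 0.413, 0.688); φ = arcsin(p_z) ≈ 43.48°, λ = atan2(p_y, p_x) ≈ 145.35°.

≈ (43°N, 145°E)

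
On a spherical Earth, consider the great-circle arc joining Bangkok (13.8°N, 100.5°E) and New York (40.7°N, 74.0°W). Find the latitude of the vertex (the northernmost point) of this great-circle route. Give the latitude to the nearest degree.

≈ 85°N

The great circle lies in the plane with unit normal n̂ = (p₁ × p₂)/|p₁ × p₂|.
Here n̂_z ≈ -0.086; the vertex latitude is φ_max = arccos|n̂_z| ≈ 85.0°.
Check via Clairaut: cos φ_max = |cos φ₁| · sin C = cos(13.8°)·sin(5.1°) ≈ 0.086, again giving ≈ 85.0°.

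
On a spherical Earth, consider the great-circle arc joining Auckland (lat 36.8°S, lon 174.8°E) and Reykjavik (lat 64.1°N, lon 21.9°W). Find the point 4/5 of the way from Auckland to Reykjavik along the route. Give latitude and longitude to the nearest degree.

≈ lat 76°N, lon 117°W

Write both endpoints as unit vectors p₁, p₂ with components (cos φ cos λ, cos φ sin λ, sin φ).
The central angle between the endpoints is δ = arccos(p₁·p₂) ≈ 2.634 rad (150.9°).
Interpolate at f = 4/5 with slerp weights a = sin((1−f)δ)/sin δ ≈ 1.034, b = sin(fδ)/sin δ ≈ 1.768.
p = a·p₁ + b·p₂ ≈ (-0.108, -0.213, 0.971); φ = arcsin(p_z) ≈ 76.18°, λ = atan2(p_y, p_x) ≈ -116.90°.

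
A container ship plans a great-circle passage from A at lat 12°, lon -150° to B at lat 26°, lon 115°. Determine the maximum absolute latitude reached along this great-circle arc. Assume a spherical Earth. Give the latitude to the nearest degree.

The great circle lies in the plane with unit normal n̂ = (p₁ × p₂)/|p₁ × p₂|.
Here n̂_z ≈ -0.876; the vertex latitude is φ_max = arccos|n̂_z| ≈ 28.8°.
Check via Clairaut: cos φ_max = |cos φ₁| · sin C = cos(12.0°)·sin(63.6°) ≈ 0.876, again giving ≈ 28.8°.

≈ 29°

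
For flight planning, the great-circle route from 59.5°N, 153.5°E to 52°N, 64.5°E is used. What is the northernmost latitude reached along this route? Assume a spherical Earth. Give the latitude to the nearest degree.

≈ 65°N

The great circle lies in the plane with unit normal n̂ = (p₁ × p₂)/|p₁ × p₂|.
Here n̂_z ≈ -0.429; the vertex latitude is φ_max = arccos|n̂_z| ≈ 64.6°.
Check via Clairaut: cos φ_max = |cos φ₁| · sin C = cos(59.5°)·sin(57.6°) ≈ 0.429, again giving ≈ 64.6°.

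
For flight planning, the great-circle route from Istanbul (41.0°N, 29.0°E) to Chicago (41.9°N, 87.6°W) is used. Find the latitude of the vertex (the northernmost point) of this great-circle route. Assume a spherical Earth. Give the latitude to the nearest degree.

≈ 59°N

The great circle lies in the plane with unit normal n̂ = (p₁ × p₂)/|p₁ × p₂|.
Here n̂_z ≈ -0.511; the vertex latitude is φ_max = arccos|n̂_z| ≈ 59.3°.
Check via Clairaut: cos φ_max = |cos φ₁| · sin C = cos(41.0°)·sin(42.6°) ≈ 0.511, again giving ≈ 59.3°.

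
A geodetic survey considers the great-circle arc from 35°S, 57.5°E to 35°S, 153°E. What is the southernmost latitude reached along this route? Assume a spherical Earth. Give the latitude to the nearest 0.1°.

≈ 46.2°S

The great circle lies in the plane with unit normal n̂ = (p₁ × p₂)/|p₁ × p₂|.
Here n̂_z ≈ +0.693; the vertex latitude is φ_max = arccos|n̂_z| ≈ 46.2°.
Check via Clairaut: cos φ_max = |cos φ₁| · sin C = cos(35.0°)·sin(122.3°) ≈ 0.693, again giving ≈ 46.2°.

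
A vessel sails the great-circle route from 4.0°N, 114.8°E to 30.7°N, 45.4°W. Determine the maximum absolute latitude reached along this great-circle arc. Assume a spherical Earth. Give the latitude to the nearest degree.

≈ 63°N

The great circle lies in the plane with unit normal n̂ = (p₁ × p₂)/|p₁ × p₂|.
Here n̂_z ≈ -0.457; the vertex latitude is φ_max = arccos|n̂_z| ≈ 62.8°.
Check via Clairaut: cos φ_max = |cos φ₁| · sin C = cos(4.0°)·sin(27.2°) ≈ 0.457, again giving ≈ 62.8°.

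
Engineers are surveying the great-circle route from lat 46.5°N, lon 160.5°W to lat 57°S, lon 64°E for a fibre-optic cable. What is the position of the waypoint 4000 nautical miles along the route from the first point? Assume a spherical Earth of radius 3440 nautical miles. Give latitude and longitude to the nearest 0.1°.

Convert each endpoint to a unit vector on the sphere (x = cos φ cos λ, y = cos φ sin λ, z = sin φ).
The central angle between the endpoints is δ = arccos(p₁·p₂) ≈ 2.638 rad (151.1°). The total great-circle distance is δ·R ≈ 2.638 × 3440 ≈ 9074 nmi, so the target fraction is f = 4000/9074 ≈ 0.441.
Interpolate at f ≈ 0.441 with slerp weights a = sin((1−f)δ)/sin δ ≈ 2.062, b = sin(fδ)/sin δ ≈ 1.901.
p = a·p₁ + b·p₂ ≈ (-0.884, 0.457, -0.099); φ = arcsin(p_z) ≈ -5.68°, λ = atan2(p_y, p_x) ≈ 152.66°.

≈ lat 5.7°S, lon 152.7°E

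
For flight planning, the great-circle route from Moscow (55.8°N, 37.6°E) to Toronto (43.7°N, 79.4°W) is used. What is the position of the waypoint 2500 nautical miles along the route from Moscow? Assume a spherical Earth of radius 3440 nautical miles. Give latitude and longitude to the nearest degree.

Write both endpoints as unit vectors p₁, p₂ with components (cos φ cos λ, cos φ sin λ, sin φ).
The central angle between the endpoints is δ = arccos(p₁·p₂) ≈ 1.173 rad (67.2°). The total great-circle distance is δ·R ≈ 1.173 × 3440 ≈ 4037 nmi, so the target fraction is f = 2500/4037 ≈ 0.619.
Interpolate at f ≈ 0.619 with slerp weights a = sin((1−f)δ)/sin δ ≈ 0.469, b = sin(fδ)/sin δ ≈ 0.721.
p = a·p₁ + b·p₂ ≈ (0.304, -0.351, 0.885); φ = arcsin(p_z) ≈ 62.29°, λ = atan2(p_y, p_x) ≈ -49.09°.

≈ 62°N, 49°W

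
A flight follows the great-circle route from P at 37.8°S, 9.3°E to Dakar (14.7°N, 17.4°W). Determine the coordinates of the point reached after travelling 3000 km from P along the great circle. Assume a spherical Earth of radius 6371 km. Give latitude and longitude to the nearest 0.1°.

Convert each endpoint to a unit vector on the sphere (x = cos φ cos λ, y = cos φ sin λ, z = sin φ).
The central angle between the endpoints is δ = arccos(p₁·p₂) ≈ 1.015 rad (58.2°). The total great-circle distance is δ·R ≈ 1.015 × 6371 ≈ 6469 km, so the target fraction is f = 3000/6469 ≈ 0.464.
Interpolate at f ≈ 0.464 with slerp weights a = sin((1−f)δ)/sin δ ≈ 0.610, b = sin(fδ)/sin δ ≈ 0.534.
p = a·p₁ + b·p₂ ≈ (0.968, -0.077, -0.238); φ = arcsin(p_z) ≈ -13.78°, λ = atan2(p_y, p_x) ≈ -4.52°.

≈ 13.8°S, 4.5°W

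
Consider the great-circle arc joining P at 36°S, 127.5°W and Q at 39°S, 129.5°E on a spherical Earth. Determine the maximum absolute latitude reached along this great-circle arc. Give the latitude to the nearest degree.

The great circle lies in the plane with unit normal n̂ = (p₁ × p₂)/|p₁ × p₂|.
Here n̂_z ≈ -0.629; the vertex latitude is φ_max = arccos|n̂_z| ≈ 51.0°.

≈ 51°S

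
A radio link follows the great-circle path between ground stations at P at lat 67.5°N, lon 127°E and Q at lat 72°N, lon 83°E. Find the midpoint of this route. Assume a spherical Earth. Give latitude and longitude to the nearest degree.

The haversine formula gives a central angle δ ≈ 0.270 rad (15.5°) between the endpoints.
Interpolate at f = 1/2 with slerp weights a = sin((1−f)δ)/sin δ ≈ 0.505, b = sin(fδ)/sin δ ≈ 0.505.
p = a·p₁ + b·p₂ ≈ (-0.097, 0.309, 0.946); φ = arcsin(p_z) ≈ 71.10°, λ = atan2(p_y, p_x) ≈ 107.46°.

≈ lat 71°N, lon 107°E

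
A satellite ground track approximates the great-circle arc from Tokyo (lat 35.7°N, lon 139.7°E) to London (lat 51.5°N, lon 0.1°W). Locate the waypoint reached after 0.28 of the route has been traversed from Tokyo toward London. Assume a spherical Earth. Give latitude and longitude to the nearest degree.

≈ lat 57°N, lon 122°E

Write both endpoints as unit vectors p₁, p₂ with components (cos φ cos λ, cos φ sin λ, sin φ).
The central angle between the endpoints is δ = arccos(p₁·p₂) ≈ 1.500 rad (86.0°).
Interpolate at f = 0.28 with slerp weights a = sin((1−f)δ)/sin δ ≈ 0.884, b = sin(fδ)/sin δ ≈ 0.409.
p = a·p₁ + b·p₂ ≈ (-0.293, 0.464, 0.836); φ = arcsin(p_z) ≈ 56.71°, λ = atan2(p_y, p_x) ≈ 122.28°.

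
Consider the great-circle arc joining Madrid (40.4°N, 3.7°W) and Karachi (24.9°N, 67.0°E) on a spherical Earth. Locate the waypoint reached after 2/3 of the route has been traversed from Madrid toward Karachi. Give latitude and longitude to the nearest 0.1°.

≈ (34.6°N, 46.8°E)

Convert each endpoint to a unit vector on the sphere (x = cos φ cos λ, y = cos φ sin λ, z = sin φ).
The central angle between the endpoints is δ = arccos(p₁·p₂) ≈ 1.046 rad (59.9°).
Interpolate at f = 2/3 with slerp weights a = sin((1−f)δ)/sin δ ≈ 0.395, b = sin(fδ)/sin δ ≈ 0.742.
p = a·p₁ + b·p₂ ≈ (0.563, 0.600, 0.568); φ = arcsin(p_z) ≈ 34.63°, λ = atan2(p_y, p_x) ≈ 46.83°.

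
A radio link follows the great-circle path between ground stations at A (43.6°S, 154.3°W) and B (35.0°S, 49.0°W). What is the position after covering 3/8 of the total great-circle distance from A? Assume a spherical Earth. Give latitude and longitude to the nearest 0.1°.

Write both endpoints as unit vectors p₁, p₂ with components (cos φ cos λ, cos φ sin λ, sin φ).
The central angle between the endpoints is δ = arccos(p₁·p₂) ≈ 1.329 rad (76.2°).
Interpolate at f = 3/8 with slerp weights a = sin((1−f)δ)/sin δ ≈ 0.761, b = sin(fδ)/sin δ ≈ 0.492.
p = a·p₁ + b·p₂ ≈ (-0.232, -0.543, -0.807); φ = arcsin(p_z) ≈ -53.80°, λ = atan2(p_y, p_x) ≈ -113.10°.

≈ (53.8°S, 113.1°W)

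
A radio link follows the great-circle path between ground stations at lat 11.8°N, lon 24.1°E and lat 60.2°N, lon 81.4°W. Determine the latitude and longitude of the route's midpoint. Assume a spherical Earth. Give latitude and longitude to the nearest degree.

≈ lat 48°N, lon 5°W

Write both endpoints as unit vectors p₁, p₂ with components (cos φ cos λ, cos φ sin λ, sin φ).
The central angle between the endpoints is δ = arccos(p₁·p₂) ≈ 1.523 rad (87.3°).
Interpolate at f = 1/2 with slerp weights a = sin((1−f)δ)/sin δ ≈ 0.691, b = sin(fδ)/sin δ ≈ 0.691.
p = a·p₁ + b·p₂ ≈ (0.669, -0.063, 0.741); φ = arcsin(p_z) ≈ 47.80°, λ = atan2(p_y, p_x) ≈ -5.41°.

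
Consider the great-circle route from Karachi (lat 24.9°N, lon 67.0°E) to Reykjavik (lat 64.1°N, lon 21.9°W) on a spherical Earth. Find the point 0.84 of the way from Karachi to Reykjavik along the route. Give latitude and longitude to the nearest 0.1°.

≈ lat 64.0°N, lon 2.8°E

Write both endpoints as unit vectors p₁, p₂ with components (cos φ cos λ, cos φ sin λ, sin φ).
The central angle between the endpoints is δ = arccos(p₁·p₂) ≈ 1.174 rad (67.3°).
Interpolate at f = 0.84 with slerp weights a = sin((1−f)δ)/sin δ ≈ 0.202, b = sin(fδ)/sin δ ≈ 0.904.
p = a·p₁ + b·p₂ ≈ (0.438, 0.022, 0.899); φ = arcsin(p_z) ≈ 63.98°, λ = atan2(p_y, p_x) ≈ 2.84°.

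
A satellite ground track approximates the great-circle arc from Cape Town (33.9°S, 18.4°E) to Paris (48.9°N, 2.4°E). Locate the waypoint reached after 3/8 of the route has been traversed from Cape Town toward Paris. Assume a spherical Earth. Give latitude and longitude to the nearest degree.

The haversine formula gives a central angle δ ≈ 1.466 rad (84.0°) between the endpoints.
Interpolate at f = 3/8 with slerp weights a = sin((1−f)δ)/sin δ ≈ 0.798, b = sin(fδ)/sin δ ≈ 0.525.
p = a·p₁ + b·p₂ ≈ (0.973, 0.223, -0.049); φ = arcsin(p_z) ≈ -2.81°, λ = atan2(p_y, p_x) ≈ 12.93°.

≈ 3°S, 13°E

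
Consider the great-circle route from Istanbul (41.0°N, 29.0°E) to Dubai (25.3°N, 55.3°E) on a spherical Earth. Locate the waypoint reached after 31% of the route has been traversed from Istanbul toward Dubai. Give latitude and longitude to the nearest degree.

≈ (37°N, 38°E)

Convert each endpoint to a unit vector on the sphere (x = cos φ cos λ, y = cos φ sin λ, z = sin φ).
The central angle between the endpoints is δ = arccos(p₁·p₂) ≈ 0.469 rad (26.9°).
Interpolate at f = 0.31 with slerp weights a = sin((1−f)δ)/sin δ ≈ 0.704, b = sin(fδ)/sin δ ≈ 0.321.
p = a·p₁ + b·p₂ ≈ (0.629, 0.496, 0.599); φ = arcsin(p_z) ≈ 36.76°, λ = atan2(p_y, p_x) ≈ 38.22°.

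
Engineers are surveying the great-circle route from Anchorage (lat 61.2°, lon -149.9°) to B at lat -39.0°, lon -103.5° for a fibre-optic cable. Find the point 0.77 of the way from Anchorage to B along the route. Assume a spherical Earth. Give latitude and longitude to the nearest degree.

Write both endpoints as unit vectors p₁, p₂ with components (cos φ cos λ, cos φ sin λ, sin φ).
The central angle between the endpoints is δ = arccos(p₁·p₂) ≈ 1.868 rad (107.1°).
Interpolate at f = 0.77 with slerp weights a = sin((1−f)δ)/sin δ ≈ 0.436, b = sin(fδ)/sin δ ≈ 1.037.
p = a·p₁ + b·p₂ ≈ (-0.370, -0.889, -0.271); φ = arcsin(p_z) ≈ -15.70°, λ = atan2(p_y, p_x) ≈ -112.59°.

≈ lat -16°, lon -113°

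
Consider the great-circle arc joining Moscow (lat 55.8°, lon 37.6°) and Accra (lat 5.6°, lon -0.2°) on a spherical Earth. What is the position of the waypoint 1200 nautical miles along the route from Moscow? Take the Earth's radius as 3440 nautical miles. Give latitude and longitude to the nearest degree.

Convert each endpoint to a unit vector on the sphere (x = cos φ cos λ, y = cos φ sin λ, z = sin φ).
The central angle between the endpoints is δ = arccos(p₁·p₂) ≈ 1.021 rad (58.5°). The total great-circle distance is δ·R ≈ 1.021 × 3440 ≈ 3511 nmi, so the target fraction is f = 1200/3511 ≈ 0.342.
Interpolate at f ≈ 0.342 with slerp weights a = sin((1−f)δ)/sin δ ≈ 0.730, b = sin(fδ)/sin δ ≈ 0.401.
p = a·p₁ + b·p₂ ≈ (0.724, 0.249, 0.643); φ = arcsin(p_z) ≈ 40.02°, λ = atan2(p_y, p_x) ≈ 18.98°.

≈ lat 40°, lon 19°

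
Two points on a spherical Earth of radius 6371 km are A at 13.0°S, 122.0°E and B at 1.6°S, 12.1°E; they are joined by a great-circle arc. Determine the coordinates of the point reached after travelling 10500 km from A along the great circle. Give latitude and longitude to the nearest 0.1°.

Convert each endpoint to a unit vector on the sphere (x = cos φ cos λ, y = cos φ sin λ, z = sin φ).
The central angle between the endpoints is δ = arccos(p₁·p₂) ≈ 1.902 rad (109.0°). The total great-circle distance is δ·R ≈ 1.902 × 6371 ≈ 12118 km, so the target fraction is f = 10500/12118 ≈ 0.866.
Interpolate at f ≈ 0.866 with slerp weights a = sin((1−f)δ)/sin δ ≈ 0.266, b = sin(fδ)/sin δ ≈ 1.054.
p = a·p₁ + b·p₂ ≈ (0.893, 0.440, -0.089); φ = arcsin(p_z) ≈ -5.12°, λ = atan2(p_y, p_x) ≈ 26.25°.

≈ 5.1°S, 26.2°E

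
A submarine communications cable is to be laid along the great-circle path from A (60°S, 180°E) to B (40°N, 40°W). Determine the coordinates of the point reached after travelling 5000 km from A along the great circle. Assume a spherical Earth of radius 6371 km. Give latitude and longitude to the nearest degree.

From cos δ = sin φ₁ sin φ₂ + cos φ₁ cos φ₂ cos Δλ, the central angle is δ ≈ 2.587 rad (148.2°). The total great-circle distance is δ·R ≈ 2.587 × 6371 ≈ 16481 km, so the target fraction is f = 5000/16481 ≈ 0.303.
Interpolate at f ≈ 0.303 with slerp weights a = sin((1−f)δ)/sin δ ≈ 1.848, b = sin(fδ)/sin δ ≈ 1.342.
p = a·p₁ + b·p₂ ≈ (-0.137, -0.661, -0.738); φ = arcsin(p_z) ≈ -47.57°, λ = atan2(p_y, p_x) ≈ -101.69°.

≈ (48°S, 102°W)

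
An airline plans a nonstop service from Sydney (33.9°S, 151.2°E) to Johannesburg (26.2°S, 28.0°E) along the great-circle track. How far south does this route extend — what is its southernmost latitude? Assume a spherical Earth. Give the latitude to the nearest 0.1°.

The great circle lies in the plane with unit normal n̂ = (p₁ × p₂)/|p₁ × p₂|.
Here n̂_z ≈ -0.631; the vertex latitude is φ_max = arccos|n̂_z| ≈ 50.8°.
Check via Clairaut: cos φ_max = |cos φ₁| · sin C = cos(33.9°)·sin(130.5°) ≈ 0.631, again giving ≈ 50.8°.

≈ 50.8°S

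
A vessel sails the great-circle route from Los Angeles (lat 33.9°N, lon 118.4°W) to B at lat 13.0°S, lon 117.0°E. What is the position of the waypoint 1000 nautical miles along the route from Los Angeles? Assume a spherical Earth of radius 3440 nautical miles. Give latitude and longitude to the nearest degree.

Convert each endpoint to a unit vector on the sphere (x = cos φ cos λ, y = cos φ sin λ, z = sin φ).
The central angle between the endpoints is δ = arccos(p₁·p₂) ≈ 2.195 rad (125.8°). The total great-circle distance is δ·R ≈ 2.195 × 3440 ≈ 7552 nmi, so the target fraction is f = 1000/7552 ≈ 0.132.
Interpolate at f ≈ 0.132 with slerp weights a = sin((1−f)δ)/sin δ ≈ 1.165, b = sin(fδ)/sin δ ≈ 0.353.
p = a·p₁ + b·p₂ ≈ (-0.616, -0.544, 0.570); φ = arcsin(p_z) ≈ 34.76°, λ = atan2(p_y, p_x) ≈ -138.58°.

≈ lat 35°N, lon 139°W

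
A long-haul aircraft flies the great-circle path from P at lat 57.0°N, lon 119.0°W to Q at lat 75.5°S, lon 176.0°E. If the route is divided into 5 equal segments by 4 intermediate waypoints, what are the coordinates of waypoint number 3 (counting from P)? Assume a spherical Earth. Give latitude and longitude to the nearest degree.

Write both endpoints as unit vectors p₁, p₂ with components (cos φ cos λ, cos φ sin λ, sin φ).
The central angle between the endpoints is δ = arccos(p₁·p₂) ≈ 2.425 rad (139.0°).
Interpolate at f = 3/5 with slerp weights a = sin((1−f)δ)/sin δ ≈ 1.257, b = sin(fδ)/sin δ ≈ 1.513.
p = a·p₁ + b·p₂ ≈ (-0.710, -0.572, -0.411); φ = arcsin(p_z) ≈ -24.27°, λ = atan2(p_y, p_x) ≈ -141.12°.

≈ lat 24°S, lon 141°W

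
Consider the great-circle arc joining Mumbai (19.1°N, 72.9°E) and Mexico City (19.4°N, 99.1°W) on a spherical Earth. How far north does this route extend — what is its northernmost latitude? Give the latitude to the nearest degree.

≈ 79°N

The great circle lies in the plane with unit normal n̂ = (p₁ × p₂)/|p₁ × p₂|.
Here n̂_z ≈ -0.196; the vertex latitude is φ_max = arccos|n̂_z| ≈ 78.7°.
Check via Clairaut: cos φ_max = |cos φ₁| · sin C = cos(19.1°)·sin(12.0°) ≈ 0.196, again giving ≈ 78.7°.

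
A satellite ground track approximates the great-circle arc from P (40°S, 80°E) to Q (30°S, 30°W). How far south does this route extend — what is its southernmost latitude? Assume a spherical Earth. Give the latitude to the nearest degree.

The great circle lies in the plane with unit normal n̂ = (p₁ × p₂)/|p₁ × p₂|.
Here n̂_z ≈ -0.626; the vertex latitude is φ_max = arccos|n̂_z| ≈ 51.2°.
Check via Clairaut: cos φ_max = |cos φ₁| · sin C = cos(40.0°)·sin(125.2°) ≈ 0.626, again giving ≈ 51.2°.

≈ 51°S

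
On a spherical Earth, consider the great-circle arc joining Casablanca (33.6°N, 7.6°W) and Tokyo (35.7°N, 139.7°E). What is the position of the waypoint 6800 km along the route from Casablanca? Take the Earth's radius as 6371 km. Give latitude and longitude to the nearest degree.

Write both endpoints as unit vectors p₁, p₂ with components (cos φ cos λ, cos φ sin λ, sin φ).
The central angle between the endpoints is δ = arccos(p₁·p₂) ≈ 1.820 rad (104.3°). The total great-circle distance is δ·R ≈ 1.820 × 6371 ≈ 11593 km, so the target fraction is f = 6800/11593 ≈ 0.587.
Interpolate at f ≈ 0.587 with slerp weights a = sin((1−f)δ)/sin δ ≈ 0.705, b = sin(fδ)/sin δ ≈ 0.904.
p = a·p₁ + b·p₂ ≈ (0.022, 0.397, 0.918); φ = arcsin(p_z) ≈ 66.57°, λ = atan2(p_y, p_x) ≈ 86.78°.

≈ 67°N, 87°E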